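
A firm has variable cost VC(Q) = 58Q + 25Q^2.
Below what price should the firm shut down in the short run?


AVC(Q) = VC(Q)/Q = 58 + 25Q
AVC is increasing in Q, so minimum AVC is at Q -> 0+.
Min AVC = 58
The firm should shut down if P < 58.

58


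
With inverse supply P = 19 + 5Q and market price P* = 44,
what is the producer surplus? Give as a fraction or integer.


Minimum supply price (at Q=0): P_min = 19
Quantity supplied at P* = 44:
Q* = (44 - 19)/5 = 5
PS = (1/2) * Q* * (P* - P_min)
PS = (1/2) * 5 * (44 - 19)
PS = (1/2) * 5 * 25 = 125/2

125/2


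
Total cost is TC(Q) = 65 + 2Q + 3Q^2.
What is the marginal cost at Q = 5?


MC = dTC/dQ = 2 + 2*3*Q
At Q = 5:
MC = 2 + 6*5
MC = 2 + 30 = 32

32


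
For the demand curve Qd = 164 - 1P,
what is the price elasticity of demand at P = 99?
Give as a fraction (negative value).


dQ/dP = -1
At P = 99: Q = 164 - 1*99 = 65
E = (dQ/dP)(P/Q) = (-1)(99/65) = -99/65

-99/65


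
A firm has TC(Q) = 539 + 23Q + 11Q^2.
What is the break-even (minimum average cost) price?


AC(Q) = 539/Q + 23 + 11Q
To minimize: dAC/dQ = -539/Q^2 + 11 = 0
Q^2 = 539/11 = 49
Q* = 7
Min AC = 539/7 + 23 + 11*7
Min AC = 77 + 23 + 77 = 177

177


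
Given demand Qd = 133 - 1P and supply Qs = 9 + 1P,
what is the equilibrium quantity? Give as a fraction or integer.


First find equilibrium price:
133 - 1P = 9 + 1P
P* = 124/2 = 62
Then substitute into demand:
Q* = 133 - 1 * 62 = 71

71


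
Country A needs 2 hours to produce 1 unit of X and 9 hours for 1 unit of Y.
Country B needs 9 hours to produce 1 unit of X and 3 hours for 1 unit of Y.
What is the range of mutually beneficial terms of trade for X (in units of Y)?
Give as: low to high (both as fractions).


Opportunity cost of X for Country A = hours_X / hours_Y = 2/9 = 2/9 units of Y
Opportunity cost of X for Country B = hours_X / hours_Y = 9/3 = 3 units of Y
Terms of trade must be between the two opportunity costs.
Range: 2/9 to 3

2/9 to 3


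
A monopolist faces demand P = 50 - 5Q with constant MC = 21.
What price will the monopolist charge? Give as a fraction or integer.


MR = 50 - 10Q
Set MR = MC: 50 - 10Q = 21
Q* = 29/10
Substitute into demand:
P* = 50 - 5*29/10 = 71/2

71/2


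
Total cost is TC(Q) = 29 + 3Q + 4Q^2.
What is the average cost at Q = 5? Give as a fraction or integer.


TC(5) = 29 + 3*5 + 4*5^2
TC(5) = 29 + 15 + 100 = 144
AC = TC/Q = 144/5 = 144/5

144/5


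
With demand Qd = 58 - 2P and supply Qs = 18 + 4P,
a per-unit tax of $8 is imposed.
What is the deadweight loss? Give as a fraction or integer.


Pre-tax equilibrium quantity: Q* = 134/3
Post-tax equilibrium quantity: Q_tax = 34
Reduction in quantity: Q* - Q_tax = 32/3
DWL = (1/2) * tax * (Q* - Q_tax)
DWL = (1/2) * 8 * 32/3 = 128/3

128/3


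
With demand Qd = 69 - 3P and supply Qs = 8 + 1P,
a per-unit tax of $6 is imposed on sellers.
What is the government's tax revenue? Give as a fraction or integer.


With tax on sellers, new supply: Qs' = 8 + 1(P - 6)
= 2 + 1P
New equilibrium quantity:
Q_new = 75/4
Tax revenue = tax * Q_new = 6 * 75/4 = 225/2

225/2


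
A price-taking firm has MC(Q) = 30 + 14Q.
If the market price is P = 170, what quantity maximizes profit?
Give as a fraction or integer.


In perfect competition, profit is maximized where P = MC.
170 = 30 + 14Q
140 = 14Q
Q* = 140/14 = 10

10


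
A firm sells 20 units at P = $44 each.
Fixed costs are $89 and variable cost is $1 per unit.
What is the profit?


Total Revenue = P * Q = 44 * 20 = $880
Total Cost = FC + VC*Q = 89 + 1*20 = $109
Profit = TR - TC = 880 - 109 = $771

$771


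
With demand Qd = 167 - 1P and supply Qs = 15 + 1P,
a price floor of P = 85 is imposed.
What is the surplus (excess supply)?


At P = 85:
Qd = 167 - 1*85 = 82
Qs = 15 + 1*85 = 100
Surplus = Qs - Qd = 100 - 82 = 18

18


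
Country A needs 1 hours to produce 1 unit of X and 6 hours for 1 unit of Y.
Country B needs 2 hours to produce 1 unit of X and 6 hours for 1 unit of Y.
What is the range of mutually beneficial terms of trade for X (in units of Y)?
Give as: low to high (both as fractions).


Opportunity cost of X for Country A = hours_X / hours_Y = 1/6 = 1/6 units of Y
Opportunity cost of X for Country B = hours_X / hours_Y = 2/6 = 1/3 units of Y
Terms of trade must be between the two opportunity costs.
Range: 1/6 to 1/3

1/6 to 1/3


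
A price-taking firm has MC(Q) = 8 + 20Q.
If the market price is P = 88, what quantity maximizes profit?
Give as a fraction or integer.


In perfect competition, profit is maximized where P = MC.
88 = 8 + 20Q
80 = 20Q
Q* = 80/20 = 4

4


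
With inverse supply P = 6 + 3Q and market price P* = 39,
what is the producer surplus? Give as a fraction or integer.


Minimum supply price (at Q=0): P_min = 6
Quantity supplied at P* = 39:
Q* = (39 - 6)/3 = 11
PS = (1/2) * Q* * (P* - P_min)
PS = (1/2) * 11 * (39 - 6)
PS = (1/2) * 11 * 33 = 363/2

363/2


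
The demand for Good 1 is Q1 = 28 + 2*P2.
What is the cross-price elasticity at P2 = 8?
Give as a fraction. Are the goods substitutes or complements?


dQ1/dP2 = 2
At P2 = 8: Q1 = 28 + 2*8 = 44
Exy = (dQ1/dP2)(P2/Q1) = 2 * 8 / 44 = 4/11
Since Exy > 0, the goods are substitutes.

4/11 (substitutes)


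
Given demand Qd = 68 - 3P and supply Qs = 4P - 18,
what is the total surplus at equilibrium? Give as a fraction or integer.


Find equilibrium: 68 - 3P = 4P - 18
68 + 18 = 7P
P* = 86/7 = 86/7
Q* = 4*86/7 - 18 = 218/7
Inverse demand: P = 68/3 - Q/3, so P_max = 68/3
Inverse supply: P = 9/2 + Q/4, so P_min = 9/2
CS = (1/2) * 218/7 * (68/3 - 86/7) = 23762/147
PS = (1/2) * 218/7 * (86/7 - 9/2) = 11881/98
TS = CS + PS = 23762/147 + 11881/98 = 11881/42

11881/42


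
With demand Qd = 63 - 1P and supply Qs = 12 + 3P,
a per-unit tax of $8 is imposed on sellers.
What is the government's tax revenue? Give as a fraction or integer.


With tax on sellers, new supply: Qs' = 12 + 3(P - 8)
= 3P - 12
New equilibrium quantity:
Q_new = 177/4
Tax revenue = tax * Q_new = 8 * 177/4 = 354

354


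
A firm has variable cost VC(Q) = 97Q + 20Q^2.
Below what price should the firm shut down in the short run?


AVC(Q) = VC(Q)/Q = 97 + 20Q
AVC is increasing in Q, so minimum AVC is at Q -> 0+.
Min AVC = 97
The firm should shut down if P < 97.

97


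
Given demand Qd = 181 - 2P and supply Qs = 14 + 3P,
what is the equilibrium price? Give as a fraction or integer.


At equilibrium, Qd = Qs.
181 - 2P = 14 + 3P
181 - 14 = 2P + 3P
167 = 5P
P* = 167/5 = 167/5

167/5


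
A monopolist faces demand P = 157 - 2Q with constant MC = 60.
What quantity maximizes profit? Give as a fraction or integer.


TR = P*Q = (157 - 2Q)Q = 157Q - 2Q^2
MR = dTR/dQ = 157 - 4Q
Set MR = MC:
157 - 4Q = 60
97 = 4Q
Q* = 97/4 = 97/4

97/4


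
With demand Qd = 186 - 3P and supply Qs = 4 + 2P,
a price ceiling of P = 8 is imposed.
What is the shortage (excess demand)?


At P = 8:
Qd = 186 - 3*8 = 162
Qs = 4 + 2*8 = 20
Shortage = Qd - Qs = 162 - 20 = 142

142


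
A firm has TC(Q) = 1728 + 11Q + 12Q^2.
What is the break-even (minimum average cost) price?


AC(Q) = 1728/Q + 11 + 12Q
To minimize: dAC/dQ = -1728/Q^2 + 12 = 0
Q^2 = 1728/12 = 144
Q* = 12
Min AC = 1728/12 + 11 + 12*12
Min AC = 144 + 11 + 144 = 299

299


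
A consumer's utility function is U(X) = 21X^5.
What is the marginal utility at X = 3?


MU = dU/dX = 21*5*X^(5-1)
MU = 105*X^4
At X = 3:
MU = 105 * 3^4
MU = 105 * 81 = 8505

8505


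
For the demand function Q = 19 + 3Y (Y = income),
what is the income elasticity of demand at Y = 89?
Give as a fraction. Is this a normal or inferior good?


dQ/dY = 3
At Y = 89: Q = 19 + 3*89 = 286
Ey = (dQ/dY)(Y/Q) = 3 * 89 / 286 = 267/286
Since Ey > 0, this is a normal good.

267/286 (normal good)


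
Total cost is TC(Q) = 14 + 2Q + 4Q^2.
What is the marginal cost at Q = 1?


MC = dTC/dQ = 2 + 2*4*Q
At Q = 1:
MC = 2 + 8*1
MC = 2 + 8 = 10

10


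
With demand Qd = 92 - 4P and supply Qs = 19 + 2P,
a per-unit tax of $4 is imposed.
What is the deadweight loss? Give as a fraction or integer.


Pre-tax equilibrium quantity: Q* = 130/3
Post-tax equilibrium quantity: Q_tax = 38
Reduction in quantity: Q* - Q_tax = 16/3
DWL = (1/2) * tax * (Q* - Q_tax)
DWL = (1/2) * 4 * 16/3 = 32/3

32/3


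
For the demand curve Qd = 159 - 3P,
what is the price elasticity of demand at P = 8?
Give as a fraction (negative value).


dQ/dP = -3
At P = 8: Q = 159 - 3*8 = 135
E = (dQ/dP)(P/Q) = (-3)(8/135) = -8/45

-8/45


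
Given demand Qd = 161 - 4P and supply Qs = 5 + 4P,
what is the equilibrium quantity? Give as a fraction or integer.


First find equilibrium price:
161 - 4P = 5 + 4P
P* = 156/8 = 39/2
Then substitute into demand:
Q* = 161 - 4 * 39/2 = 83

83


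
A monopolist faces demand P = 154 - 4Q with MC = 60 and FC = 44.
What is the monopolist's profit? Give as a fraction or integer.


MR = MC: 154 - 8Q = 60
Q* = 47/4
P* = 154 - 4*47/4 = 107
Profit = (P* - MC)*Q* - FC
= (107 - 60)*47/4 - 44
= 47*47/4 - 44
= 2209/4 - 44 = 2033/4

2033/4


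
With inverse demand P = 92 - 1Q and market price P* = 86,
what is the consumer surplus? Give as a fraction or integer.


Maximum willingness to pay (at Q=0): P_max = 92
Quantity demanded at P* = 86:
Q* = (92 - 86)/1 = 6
CS = (1/2) * Q* * (P_max - P*)
CS = (1/2) * 6 * (92 - 86)
CS = (1/2) * 6 * 6 = 18

18


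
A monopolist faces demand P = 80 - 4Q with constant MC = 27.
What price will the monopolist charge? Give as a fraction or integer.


MR = 80 - 8Q
Set MR = MC: 80 - 8Q = 27
Q* = 53/8
Substitute into demand:
P* = 80 - 4*53/8 = 107/2

107/2


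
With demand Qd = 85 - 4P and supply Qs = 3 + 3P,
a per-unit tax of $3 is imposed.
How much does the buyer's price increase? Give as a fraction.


With a per-unit tax, the buyer's price increase depends on relative slopes.
Supply slope: d = 3, Demand slope: b = 4
Buyer's price increase = d * tax / (b + d)
= 3 * 3 / (4 + 3)
= 9 / 7 = 9/7

9/7


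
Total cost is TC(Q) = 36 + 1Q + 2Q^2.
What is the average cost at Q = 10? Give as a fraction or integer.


TC(10) = 36 + 1*10 + 2*10^2
TC(10) = 36 + 10 + 200 = 246
AC = TC/Q = 246/10 = 123/5

123/5


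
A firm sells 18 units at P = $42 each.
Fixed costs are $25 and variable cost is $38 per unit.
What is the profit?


Total Revenue = P * Q = 42 * 18 = $756
Total Cost = FC + VC*Q = 25 + 38*18 = $709
Profit = TR - TC = 756 - 709 = $47

$47


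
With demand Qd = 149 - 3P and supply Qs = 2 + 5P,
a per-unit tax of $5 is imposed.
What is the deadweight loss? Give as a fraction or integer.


Pre-tax equilibrium quantity: Q* = 751/8
Post-tax equilibrium quantity: Q_tax = 169/2
Reduction in quantity: Q* - Q_tax = 75/8
DWL = (1/2) * tax * (Q* - Q_tax)
DWL = (1/2) * 5 * 75/8 = 375/16

375/16


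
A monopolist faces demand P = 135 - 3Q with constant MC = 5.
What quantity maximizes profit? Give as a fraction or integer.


TR = P*Q = (135 - 3Q)Q = 135Q - 3Q^2
MR = dTR/dQ = 135 - 6Q
Set MR = MC:
135 - 6Q = 5
130 = 6Q
Q* = 130/6 = 65/3

65/3


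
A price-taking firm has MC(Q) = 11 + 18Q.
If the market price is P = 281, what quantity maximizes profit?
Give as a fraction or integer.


In perfect competition, profit is maximized where P = MC.
281 = 11 + 18Q
270 = 18Q
Q* = 270/18 = 15

15


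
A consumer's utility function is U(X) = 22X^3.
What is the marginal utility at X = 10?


MU = dU/dX = 22*3*X^(3-1)
MU = 66*X^2
At X = 10:
MU = 66 * 10^2
MU = 66 * 100 = 6600

6600


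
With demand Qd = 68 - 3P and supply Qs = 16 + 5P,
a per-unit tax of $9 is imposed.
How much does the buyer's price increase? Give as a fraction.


With a per-unit tax, the buyer's price increase depends on relative slopes.
Supply slope: d = 5, Demand slope: b = 3
Buyer's price increase = d * tax / (b + d)
= 5 * 9 / (3 + 5)
= 45 / 8 = 45/8

45/8


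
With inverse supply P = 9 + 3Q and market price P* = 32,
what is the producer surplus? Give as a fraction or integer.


Minimum supply price (at Q=0): P_min = 9
Quantity supplied at P* = 32:
Q* = (32 - 9)/3 = 23/3
PS = (1/2) * Q* * (P* - P_min)
PS = (1/2) * 23/3 * (32 - 9)
PS = (1/2) * 23/3 * 23 = 529/6

529/6


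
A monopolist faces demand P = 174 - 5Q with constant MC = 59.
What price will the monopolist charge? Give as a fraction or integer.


MR = 174 - 10Q
Set MR = MC: 174 - 10Q = 59
Q* = 23/2
Substitute into demand:
P* = 174 - 5*23/2 = 233/2

233/2


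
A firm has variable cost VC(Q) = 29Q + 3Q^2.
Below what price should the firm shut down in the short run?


AVC(Q) = VC(Q)/Q = 29 + 3Q
AVC is increasing in Q, so minimum AVC is at Q -> 0+.
Min AVC = 29
The firm should shut down if P < 29.

29


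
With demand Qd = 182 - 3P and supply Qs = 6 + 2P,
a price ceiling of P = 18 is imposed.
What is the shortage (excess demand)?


At P = 18:
Qd = 182 - 3*18 = 128
Qs = 6 + 2*18 = 42
Shortage = Qd - Qs = 128 - 42 = 86

86


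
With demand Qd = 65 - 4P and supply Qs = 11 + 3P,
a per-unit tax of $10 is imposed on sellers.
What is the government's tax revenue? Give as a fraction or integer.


With tax on sellers, new supply: Qs' = 11 + 3(P - 10)
= 3P - 19
New equilibrium quantity:
Q_new = 17
Tax revenue = tax * Q_new = 10 * 17 = 170

170


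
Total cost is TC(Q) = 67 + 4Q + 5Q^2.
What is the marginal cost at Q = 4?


MC = dTC/dQ = 4 + 2*5*Q
At Q = 4:
MC = 4 + 10*4
MC = 4 + 40 = 44

44


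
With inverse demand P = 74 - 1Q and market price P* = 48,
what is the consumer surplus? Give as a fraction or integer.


Maximum willingness to pay (at Q=0): P_max = 74
Quantity demanded at P* = 48:
Q* = (74 - 48)/1 = 26
CS = (1/2) * Q* * (P_max - P*)
CS = (1/2) * 26 * (74 - 48)
CS = (1/2) * 26 * 26 = 338

338


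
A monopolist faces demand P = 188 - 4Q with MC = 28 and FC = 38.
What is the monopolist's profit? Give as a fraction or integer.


MR = MC: 188 - 8Q = 28
Q* = 20
P* = 188 - 4*20 = 108
Profit = (P* - MC)*Q* - FC
= (108 - 28)*20 - 38
= 80*20 - 38
= 1600 - 38 = 1562

1562


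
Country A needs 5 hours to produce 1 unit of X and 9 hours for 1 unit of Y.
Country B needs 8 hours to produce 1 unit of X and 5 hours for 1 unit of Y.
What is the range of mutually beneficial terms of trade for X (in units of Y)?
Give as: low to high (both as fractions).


Opportunity cost of X for Country A = hours_X / hours_Y = 5/9 = 5/9 units of Y
Opportunity cost of X for Country B = hours_X / hours_Y = 8/5 = 8/5 units of Y
Terms of trade must be between the two opportunity costs.
Range: 5/9 to 8/5

5/9 to 8/5


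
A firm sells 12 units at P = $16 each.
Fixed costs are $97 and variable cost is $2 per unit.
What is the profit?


Total Revenue = P * Q = 16 * 12 = $192
Total Cost = FC + VC*Q = 97 + 2*12 = $121
Profit = TR - TC = 192 - 121 = $71

$71


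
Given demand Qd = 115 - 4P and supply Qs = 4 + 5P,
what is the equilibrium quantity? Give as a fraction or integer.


First find equilibrium price:
115 - 4P = 4 + 5P
P* = 111/9 = 37/3
Then substitute into demand:
Q* = 115 - 4 * 37/3 = 197/3

197/3


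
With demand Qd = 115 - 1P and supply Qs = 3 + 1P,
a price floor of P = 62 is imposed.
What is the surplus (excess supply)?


At P = 62:
Qd = 115 - 1*62 = 53
Qs = 3 + 1*62 = 65
Surplus = Qs - Qd = 65 - 53 = 12

12


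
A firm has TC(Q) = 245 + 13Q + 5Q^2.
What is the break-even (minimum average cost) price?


AC(Q) = 245/Q + 13 + 5Q
To minimize: dAC/dQ = -245/Q^2 + 5 = 0
Q^2 = 245/5 = 49
Q* = 7
Min AC = 245/7 + 13 + 5*7
Min AC = 35 + 13 + 35 = 83

83


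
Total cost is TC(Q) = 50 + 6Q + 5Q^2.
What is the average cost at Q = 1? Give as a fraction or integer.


TC(1) = 50 + 6*1 + 5*1^2
TC(1) = 50 + 6 + 5 = 61
AC = TC/Q = 61/1 = 61

61


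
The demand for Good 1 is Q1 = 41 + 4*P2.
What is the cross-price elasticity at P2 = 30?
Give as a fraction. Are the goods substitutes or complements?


dQ1/dP2 = 4
At P2 = 30: Q1 = 41 + 4*30 = 161
Exy = (dQ1/dP2)(P2/Q1) = 4 * 30 / 161 = 120/161
Since Exy > 0, the goods are substitutes.

120/161 (substitutes)


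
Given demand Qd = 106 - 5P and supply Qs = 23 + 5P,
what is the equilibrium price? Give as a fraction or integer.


At equilibrium, Qd = Qs.
106 - 5P = 23 + 5P
106 - 23 = 5P + 5P
83 = 10P
P* = 83/10 = 83/10

83/10


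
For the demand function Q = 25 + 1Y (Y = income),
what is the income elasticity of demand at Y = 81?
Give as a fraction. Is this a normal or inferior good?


dQ/dY = 1
At Y = 81: Q = 25 + 1*81 = 106
Ey = (dQ/dY)(Y/Q) = 1 * 81 / 106 = 81/106
Since Ey > 0, this is a normal good.

81/106 (normal good)


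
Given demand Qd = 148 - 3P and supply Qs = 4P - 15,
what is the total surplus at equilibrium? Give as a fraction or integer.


Find equilibrium: 148 - 3P = 4P - 15
148 + 15 = 7P
P* = 163/7 = 163/7
Q* = 4*163/7 - 15 = 547/7
Inverse demand: P = 148/3 - Q/3, so P_max = 148/3
Inverse supply: P = 15/4 + Q/4, so P_min = 15/4
CS = (1/2) * 547/7 * (148/3 - 163/7) = 299209/294
PS = (1/2) * 547/7 * (163/7 - 15/4) = 299209/392
TS = CS + PS = 299209/294 + 299209/392 = 299209/168

299209/168


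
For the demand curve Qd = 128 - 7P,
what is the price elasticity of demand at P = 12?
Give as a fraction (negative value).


dQ/dP = -7
At P = 12: Q = 128 - 7*12 = 44
E = (dQ/dP)(P/Q) = (-7)(12/44) = -21/11

-21/11


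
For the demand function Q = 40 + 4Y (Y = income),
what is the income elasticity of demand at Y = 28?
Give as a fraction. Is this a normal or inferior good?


dQ/dY = 4
At Y = 28: Q = 40 + 4*28 = 152
Ey = (dQ/dY)(Y/Q) = 4 * 28 / 152 = 14/19
Since Ey > 0, this is a normal good.

14/19 (normal good)


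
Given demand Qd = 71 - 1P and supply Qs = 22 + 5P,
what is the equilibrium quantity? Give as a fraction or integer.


First find equilibrium price:
71 - 1P = 22 + 5P
P* = 49/6 = 49/6
Then substitute into demand:
Q* = 71 - 1 * 49/6 = 377/6

377/6


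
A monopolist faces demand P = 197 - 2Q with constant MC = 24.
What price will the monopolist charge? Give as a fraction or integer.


MR = 197 - 4Q
Set MR = MC: 197 - 4Q = 24
Q* = 173/4
Substitute into demand:
P* = 197 - 2*173/4 = 221/2

221/2


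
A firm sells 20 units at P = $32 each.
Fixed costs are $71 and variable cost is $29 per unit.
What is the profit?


Total Revenue = P * Q = 32 * 20 = $640
Total Cost = FC + VC*Q = 71 + 29*20 = $651
Profit = TR - TC = 640 - 651 = $-11

$-11


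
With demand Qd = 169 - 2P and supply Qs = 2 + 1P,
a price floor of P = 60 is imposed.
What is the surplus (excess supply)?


At P = 60:
Qd = 169 - 2*60 = 49
Qs = 2 + 1*60 = 62
Surplus = Qs - Qd = 62 - 49 = 13

13


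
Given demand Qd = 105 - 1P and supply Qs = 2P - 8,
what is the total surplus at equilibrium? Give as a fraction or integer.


Find equilibrium: 105 - 1P = 2P - 8
105 + 8 = 3P
P* = 113/3 = 113/3
Q* = 2*113/3 - 8 = 202/3
Inverse demand: P = 105 - Q/1, so P_max = 105
Inverse supply: P = 4 + Q/2, so P_min = 4
CS = (1/2) * 202/3 * (105 - 113/3) = 20402/9
PS = (1/2) * 202/3 * (113/3 - 4) = 10201/9
TS = CS + PS = 20402/9 + 10201/9 = 10201/3

10201/3


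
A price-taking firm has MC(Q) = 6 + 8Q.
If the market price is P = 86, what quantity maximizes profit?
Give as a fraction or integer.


In perfect competition, profit is maximized where P = MC.
86 = 6 + 8Q
80 = 8Q
Q* = 80/8 = 10

10


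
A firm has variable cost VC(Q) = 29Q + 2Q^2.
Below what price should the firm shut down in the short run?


AVC(Q) = VC(Q)/Q = 29 + 2Q
AVC is increasing in Q, so minimum AVC is at Q -> 0+.
Min AVC = 29
The firm should shut down if P < 29.

29


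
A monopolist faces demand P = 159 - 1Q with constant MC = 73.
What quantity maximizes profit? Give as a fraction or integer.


TR = P*Q = (159 - 1Q)Q = 159Q - 1Q^2
MR = dTR/dQ = 159 - 2Q
Set MR = MC:
159 - 2Q = 73
86 = 2Q
Q* = 86/2 = 43

43


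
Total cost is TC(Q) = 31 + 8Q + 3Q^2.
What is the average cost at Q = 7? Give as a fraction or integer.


TC(7) = 31 + 8*7 + 3*7^2
TC(7) = 31 + 56 + 147 = 234
AC = TC/Q = 234/7 = 234/7

234/7


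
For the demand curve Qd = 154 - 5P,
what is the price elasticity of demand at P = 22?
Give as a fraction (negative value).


dQ/dP = -5
At P = 22: Q = 154 - 5*22 = 44
E = (dQ/dP)(P/Q) = (-5)(22/44) = -5/2

-5/2


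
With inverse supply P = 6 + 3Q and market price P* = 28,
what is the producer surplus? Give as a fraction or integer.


Minimum supply price (at Q=0): P_min = 6
Quantity supplied at P* = 28:
Q* = (28 - 6)/3 = 22/3
PS = (1/2) * Q* * (P* - P_min)
PS = (1/2) * 22/3 * (28 - 6)
PS = (1/2) * 22/3 * 22 = 242/3

242/3


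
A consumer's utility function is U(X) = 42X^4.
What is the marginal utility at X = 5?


MU = dU/dX = 42*4*X^(4-1)
MU = 168*X^3
At X = 5:
MU = 168 * 5^3
MU = 168 * 125 = 21000

21000


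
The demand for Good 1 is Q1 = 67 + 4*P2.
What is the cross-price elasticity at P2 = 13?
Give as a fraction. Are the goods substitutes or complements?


dQ1/dP2 = 4
At P2 = 13: Q1 = 67 + 4*13 = 119
Exy = (dQ1/dP2)(P2/Q1) = 4 * 13 / 119 = 52/119
Since Exy > 0, the goods are substitutes.

52/119 (substitutes)


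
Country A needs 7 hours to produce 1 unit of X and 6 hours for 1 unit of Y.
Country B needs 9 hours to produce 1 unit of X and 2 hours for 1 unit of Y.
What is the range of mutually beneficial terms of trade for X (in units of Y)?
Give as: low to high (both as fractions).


Opportunity cost of X for Country A = hours_X / hours_Y = 7/6 = 7/6 units of Y
Opportunity cost of X for Country B = hours_X / hours_Y = 9/2 = 9/2 units of Y
Terms of trade must be between the two opportunity costs.
Range: 7/6 to 9/2

7/6 to 9/2


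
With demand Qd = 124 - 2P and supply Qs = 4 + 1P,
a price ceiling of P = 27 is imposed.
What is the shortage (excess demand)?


At P = 27:
Qd = 124 - 2*27 = 70
Qs = 4 + 1*27 = 31
Shortage = Qd - Qs = 70 - 31 = 39

39


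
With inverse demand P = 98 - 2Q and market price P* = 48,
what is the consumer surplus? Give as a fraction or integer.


Maximum willingness to pay (at Q=0): P_max = 98
Quantity demanded at P* = 48:
Q* = (98 - 48)/2 = 25
CS = (1/2) * Q* * (P_max - P*)
CS = (1/2) * 25 * (98 - 48)
CS = (1/2) * 25 * 50 = 625

625


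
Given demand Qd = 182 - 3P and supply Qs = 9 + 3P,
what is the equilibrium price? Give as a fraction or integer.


At equilibrium, Qd = Qs.
182 - 3P = 9 + 3P
182 - 9 = 3P + 3P
173 = 6P
P* = 173/6 = 173/6

173/6


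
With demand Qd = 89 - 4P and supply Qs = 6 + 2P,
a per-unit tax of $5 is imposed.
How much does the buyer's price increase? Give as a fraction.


With a per-unit tax, the buyer's price increase depends on relative slopes.
Supply slope: d = 2, Demand slope: b = 4
Buyer's price increase = d * tax / (b + d)
= 2 * 5 / (4 + 2)
= 10 / 6 = 5/3

5/3


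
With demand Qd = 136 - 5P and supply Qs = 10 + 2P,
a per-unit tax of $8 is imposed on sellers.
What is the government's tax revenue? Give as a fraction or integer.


With tax on sellers, new supply: Qs' = 10 + 2(P - 8)
= 2P - 6
New equilibrium quantity:
Q_new = 242/7
Tax revenue = tax * Q_new = 8 * 242/7 = 1936/7

1936/7


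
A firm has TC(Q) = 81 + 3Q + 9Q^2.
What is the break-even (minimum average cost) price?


AC(Q) = 81/Q + 3 + 9Q
To minimize: dAC/dQ = -81/Q^2 + 9 = 0
Q^2 = 81/9 = 9
Q* = 3
Min AC = 81/3 + 3 + 9*3
Min AC = 27 + 3 + 27 = 57

57


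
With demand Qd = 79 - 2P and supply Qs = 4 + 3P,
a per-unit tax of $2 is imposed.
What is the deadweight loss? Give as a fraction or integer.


Pre-tax equilibrium quantity: Q* = 49
Post-tax equilibrium quantity: Q_tax = 233/5
Reduction in quantity: Q* - Q_tax = 12/5
DWL = (1/2) * tax * (Q* - Q_tax)
DWL = (1/2) * 2 * 12/5 = 12/5

12/5


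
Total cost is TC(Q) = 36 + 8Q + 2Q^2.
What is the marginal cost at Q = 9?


MC = dTC/dQ = 8 + 2*2*Q
At Q = 9:
MC = 8 + 4*9
MC = 8 + 36 = 44

44


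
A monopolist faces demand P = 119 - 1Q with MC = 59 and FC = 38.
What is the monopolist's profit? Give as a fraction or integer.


MR = MC: 119 - 2Q = 59
Q* = 30
P* = 119 - 1*30 = 89
Profit = (P* - MC)*Q* - FC
= (89 - 59)*30 - 38
= 30*30 - 38
= 900 - 38 = 862

862


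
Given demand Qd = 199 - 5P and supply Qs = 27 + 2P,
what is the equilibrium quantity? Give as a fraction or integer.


First find equilibrium price:
199 - 5P = 27 + 2P
P* = 172/7 = 172/7
Then substitute into demand:
Q* = 199 - 5 * 172/7 = 533/7

533/7


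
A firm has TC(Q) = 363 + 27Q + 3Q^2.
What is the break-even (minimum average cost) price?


AC(Q) = 363/Q + 27 + 3Q
To minimize: dAC/dQ = -363/Q^2 + 3 = 0
Q^2 = 363/3 = 121
Q* = 11
Min AC = 363/11 + 27 + 3*11
Min AC = 33 + 27 + 33 = 93

93


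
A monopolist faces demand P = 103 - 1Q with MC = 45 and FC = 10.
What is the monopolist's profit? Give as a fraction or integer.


MR = MC: 103 - 2Q = 45
Q* = 29
P* = 103 - 1*29 = 74
Profit = (P* - MC)*Q* - FC
= (74 - 45)*29 - 10
= 29*29 - 10
= 841 - 10 = 831

831


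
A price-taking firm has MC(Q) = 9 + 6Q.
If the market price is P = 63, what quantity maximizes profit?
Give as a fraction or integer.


In perfect competition, profit is maximized where P = MC.
63 = 9 + 6Q
54 = 6Q
Q* = 54/6 = 9

9


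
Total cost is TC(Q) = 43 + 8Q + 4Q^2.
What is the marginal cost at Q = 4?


MC = dTC/dQ = 8 + 2*4*Q
At Q = 4:
MC = 8 + 8*4
MC = 8 + 32 = 40

40


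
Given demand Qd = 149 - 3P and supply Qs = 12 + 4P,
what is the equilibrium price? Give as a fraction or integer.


At equilibrium, Qd = Qs.
149 - 3P = 12 + 4P
149 - 12 = 3P + 4P
137 = 7P
P* = 137/7 = 137/7

137/7


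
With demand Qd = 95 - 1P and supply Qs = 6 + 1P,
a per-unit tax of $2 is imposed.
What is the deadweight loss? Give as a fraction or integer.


Pre-tax equilibrium quantity: Q* = 101/2
Post-tax equilibrium quantity: Q_tax = 99/2
Reduction in quantity: Q* - Q_tax = 1
DWL = (1/2) * tax * (Q* - Q_tax)
DWL = (1/2) * 2 * 1 = 1

1


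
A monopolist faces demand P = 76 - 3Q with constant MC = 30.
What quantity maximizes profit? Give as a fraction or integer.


TR = P*Q = (76 - 3Q)Q = 76Q - 3Q^2
MR = dTR/dQ = 76 - 6Q
Set MR = MC:
76 - 6Q = 30
46 = 6Q
Q* = 46/6 = 23/3

23/3


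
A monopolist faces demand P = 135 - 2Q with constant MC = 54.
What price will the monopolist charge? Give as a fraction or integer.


MR = 135 - 4Q
Set MR = MC: 135 - 4Q = 54
Q* = 81/4
Substitute into demand:
P* = 135 - 2*81/4 = 189/2

189/2


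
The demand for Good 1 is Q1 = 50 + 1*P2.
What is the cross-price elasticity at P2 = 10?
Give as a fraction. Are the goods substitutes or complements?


dQ1/dP2 = 1
At P2 = 10: Q1 = 50 + 1*10 = 60
Exy = (dQ1/dP2)(P2/Q1) = 1 * 10 / 60 = 1/6
Since Exy > 0, the goods are substitutes.

1/6 (substitutes)


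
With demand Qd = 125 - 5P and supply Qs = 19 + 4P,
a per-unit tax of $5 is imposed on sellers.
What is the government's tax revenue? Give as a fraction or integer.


With tax on sellers, new supply: Qs' = 19 + 4(P - 5)
= 4P - 1
New equilibrium quantity:
Q_new = 55
Tax revenue = tax * Q_new = 5 * 55 = 275

275


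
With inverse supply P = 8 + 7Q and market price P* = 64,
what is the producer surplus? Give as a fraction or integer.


Minimum supply price (at Q=0): P_min = 8
Quantity supplied at P* = 64:
Q* = (64 - 8)/7 = 8
PS = (1/2) * Q* * (P* - P_min)
PS = (1/2) * 8 * (64 - 8)
PS = (1/2) * 8 * 56 = 224

224


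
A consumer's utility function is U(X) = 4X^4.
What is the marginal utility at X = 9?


MU = dU/dX = 4*4*X^(4-1)
MU = 16*X^3
At X = 9:
MU = 16 * 9^3
MU = 16 * 729 = 11664

11664


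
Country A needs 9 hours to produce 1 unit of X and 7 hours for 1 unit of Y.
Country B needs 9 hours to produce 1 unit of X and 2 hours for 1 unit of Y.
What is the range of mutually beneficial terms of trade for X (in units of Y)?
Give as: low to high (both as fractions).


Opportunity cost of X for Country A = hours_X / hours_Y = 9/7 = 9/7 units of Y
Opportunity cost of X for Country B = hours_X / hours_Y = 9/2 = 9/2 units of Y
Terms of trade must be between the two opportunity costs.
Range: 9/7 to 9/2

9/7 to 9/2


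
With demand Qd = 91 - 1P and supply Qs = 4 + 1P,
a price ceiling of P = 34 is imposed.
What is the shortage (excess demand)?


At P = 34:
Qd = 91 - 1*34 = 57
Qs = 4 + 1*34 = 38
Shortage = Qd - Qs = 57 - 38 = 19

19


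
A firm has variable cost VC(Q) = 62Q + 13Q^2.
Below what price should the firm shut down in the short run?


AVC(Q) = VC(Q)/Q = 62 + 13Q
AVC is increasing in Q, so minimum AVC is at Q -> 0+.
Min AVC = 62
The firm should shut down if P < 62.

62


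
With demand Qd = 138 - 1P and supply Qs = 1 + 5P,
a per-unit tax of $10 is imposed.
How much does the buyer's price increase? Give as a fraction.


With a per-unit tax, the buyer's price increase depends on relative slopes.
Supply slope: d = 5, Demand slope: b = 1
Buyer's price increase = d * tax / (b + d)
= 5 * 10 / (1 + 5)
= 50 / 6 = 25/3

25/3


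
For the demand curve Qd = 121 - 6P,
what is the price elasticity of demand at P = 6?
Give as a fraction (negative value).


dQ/dP = -6
At P = 6: Q = 121 - 6*6 = 85
E = (dQ/dP)(P/Q) = (-6)(6/85) = -36/85

-36/85


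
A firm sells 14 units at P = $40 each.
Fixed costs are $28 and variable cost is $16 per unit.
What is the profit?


Total Revenue = P * Q = 40 * 14 = $560
Total Cost = FC + VC*Q = 28 + 16*14 = $252
Profit = TR - TC = 560 - 252 = $308

$308


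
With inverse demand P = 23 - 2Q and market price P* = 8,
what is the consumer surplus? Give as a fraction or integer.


Maximum willingness to pay (at Q=0): P_max = 23
Quantity demanded at P* = 8:
Q* = (23 - 8)/2 = 15/2
CS = (1/2) * Q* * (P_max - P*)
CS = (1/2) * 15/2 * (23 - 8)
CS = (1/2) * 15/2 * 15 = 225/4

225/4


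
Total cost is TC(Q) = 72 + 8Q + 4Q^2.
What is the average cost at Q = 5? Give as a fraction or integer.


TC(5) = 72 + 8*5 + 4*5^2
TC(5) = 72 + 40 + 100 = 212
AC = TC/Q = 212/5 = 212/5

212/5


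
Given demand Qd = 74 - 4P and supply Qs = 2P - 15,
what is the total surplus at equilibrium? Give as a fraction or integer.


Find equilibrium: 74 - 4P = 2P - 15
74 + 15 = 6P
P* = 89/6 = 89/6
Q* = 2*89/6 - 15 = 44/3
Inverse demand: P = 37/2 - Q/4, so P_max = 37/2
Inverse supply: P = 15/2 + Q/2, so P_min = 15/2
CS = (1/2) * 44/3 * (37/2 - 89/6) = 242/9
PS = (1/2) * 44/3 * (89/6 - 15/2) = 484/9
TS = CS + PS = 242/9 + 484/9 = 242/3

242/3


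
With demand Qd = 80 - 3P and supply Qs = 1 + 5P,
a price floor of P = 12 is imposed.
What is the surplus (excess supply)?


At P = 12:
Qd = 80 - 3*12 = 44
Qs = 1 + 5*12 = 61
Surplus = Qs - Qd = 61 - 44 = 17

17


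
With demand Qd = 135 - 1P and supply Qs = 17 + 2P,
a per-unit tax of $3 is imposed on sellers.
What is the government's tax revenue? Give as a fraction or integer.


With tax on sellers, new supply: Qs' = 17 + 2(P - 3)
= 11 + 2P
New equilibrium quantity:
Q_new = 281/3
Tax revenue = tax * Q_new = 3 * 281/3 = 281

281


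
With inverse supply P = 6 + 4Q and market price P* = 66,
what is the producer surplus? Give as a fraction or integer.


Minimum supply price (at Q=0): P_min = 6
Quantity supplied at P* = 66:
Q* = (66 - 6)/4 = 15
PS = (1/2) * Q* * (P* - P_min)
PS = (1/2) * 15 * (66 - 6)
PS = (1/2) * 15 * 60 = 450

450


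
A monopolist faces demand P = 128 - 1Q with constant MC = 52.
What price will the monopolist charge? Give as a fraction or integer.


MR = 128 - 2Q
Set MR = MC: 128 - 2Q = 52
Q* = 38
Substitute into demand:
P* = 128 - 1*38 = 90

90


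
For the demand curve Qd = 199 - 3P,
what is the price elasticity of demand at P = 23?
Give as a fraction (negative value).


dQ/dP = -3
At P = 23: Q = 199 - 3*23 = 130
E = (dQ/dP)(P/Q) = (-3)(23/130) = -69/130

-69/130


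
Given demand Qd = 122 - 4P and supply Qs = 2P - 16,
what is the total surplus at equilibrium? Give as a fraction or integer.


Find equilibrium: 122 - 4P = 2P - 16
122 + 16 = 6P
P* = 138/6 = 23
Q* = 2*23 - 16 = 30
Inverse demand: P = 61/2 - Q/4, so P_max = 61/2
Inverse supply: P = 8 + Q/2, so P_min = 8
CS = (1/2) * 30 * (61/2 - 23) = 225/2
PS = (1/2) * 30 * (23 - 8) = 225
TS = CS + PS = 225/2 + 225 = 675/2

675/2


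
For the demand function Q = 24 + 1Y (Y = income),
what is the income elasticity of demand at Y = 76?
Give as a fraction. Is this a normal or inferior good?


dQ/dY = 1
At Y = 76: Q = 24 + 1*76 = 100
Ey = (dQ/dY)(Y/Q) = 1 * 76 / 100 = 19/25
Since Ey > 0, this is a normal good.

19/25 (normal good)


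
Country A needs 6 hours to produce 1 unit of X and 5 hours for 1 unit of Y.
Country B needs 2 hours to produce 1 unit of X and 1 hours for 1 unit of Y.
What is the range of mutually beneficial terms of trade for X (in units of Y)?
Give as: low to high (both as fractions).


Opportunity cost of X for Country A = hours_X / hours_Y = 6/5 = 6/5 units of Y
Opportunity cost of X for Country B = hours_X / hours_Y = 2/1 = 2 units of Y
Terms of trade must be between the two opportunity costs.
Range: 6/5 to 2

6/5 to 2


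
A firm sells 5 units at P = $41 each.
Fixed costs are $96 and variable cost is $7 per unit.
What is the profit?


Total Revenue = P * Q = 41 * 5 = $205
Total Cost = FC + VC*Q = 96 + 7*5 = $131
Profit = TR - TC = 205 - 131 = $74

$74


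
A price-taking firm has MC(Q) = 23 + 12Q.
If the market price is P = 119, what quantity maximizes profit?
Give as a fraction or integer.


In perfect competition, profit is maximized where P = MC.
119 = 23 + 12Q
96 = 12Q
Q* = 96/12 = 8

8


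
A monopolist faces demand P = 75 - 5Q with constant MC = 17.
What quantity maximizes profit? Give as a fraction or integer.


TR = P*Q = (75 - 5Q)Q = 75Q - 5Q^2
MR = dTR/dQ = 75 - 10Q
Set MR = MC:
75 - 10Q = 17
58 = 10Q
Q* = 58/10 = 29/5

29/5


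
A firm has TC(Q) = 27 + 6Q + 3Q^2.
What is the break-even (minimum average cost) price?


AC(Q) = 27/Q + 6 + 3Q
To minimize: dAC/dQ = -27/Q^2 + 3 = 0
Q^2 = 27/3 = 9
Q* = 3
Min AC = 27/3 + 6 + 3*3
Min AC = 9 + 6 + 9 = 24

24


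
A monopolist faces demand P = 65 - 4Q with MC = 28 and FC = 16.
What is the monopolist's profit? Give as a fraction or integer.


MR = MC: 65 - 8Q = 28
Q* = 37/8
P* = 65 - 4*37/8 = 93/2
Profit = (P* - MC)*Q* - FC
= (93/2 - 28)*37/8 - 16
= 37/2*37/8 - 16
= 1369/16 - 16 = 1113/16

1113/16


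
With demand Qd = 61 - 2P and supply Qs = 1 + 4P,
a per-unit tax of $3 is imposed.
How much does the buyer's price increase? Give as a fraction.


With a per-unit tax, the buyer's price increase depends on relative slopes.
Supply slope: d = 4, Demand slope: b = 2
Buyer's price increase = d * tax / (b + d)
= 4 * 3 / (2 + 4)
= 12 / 6 = 2

2


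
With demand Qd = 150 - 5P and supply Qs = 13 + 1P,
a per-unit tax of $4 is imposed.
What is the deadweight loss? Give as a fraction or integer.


Pre-tax equilibrium quantity: Q* = 215/6
Post-tax equilibrium quantity: Q_tax = 65/2
Reduction in quantity: Q* - Q_tax = 10/3
DWL = (1/2) * tax * (Q* - Q_tax)
DWL = (1/2) * 4 * 10/3 = 20/3

20/3


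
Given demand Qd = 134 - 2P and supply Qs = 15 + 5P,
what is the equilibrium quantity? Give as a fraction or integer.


First find equilibrium price:
134 - 2P = 15 + 5P
P* = 119/7 = 17
Then substitute into demand:
Q* = 134 - 2 * 17 = 100

100


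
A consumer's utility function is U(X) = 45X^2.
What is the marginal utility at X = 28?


MU = dU/dX = 45*2*X^(2-1)
MU = 90*X^1
At X = 28:
MU = 90 * 28^1
MU = 90 * 28 = 2520

2520


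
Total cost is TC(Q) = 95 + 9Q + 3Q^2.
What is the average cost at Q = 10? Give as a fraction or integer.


TC(10) = 95 + 9*10 + 3*10^2
TC(10) = 95 + 90 + 300 = 485
AC = TC/Q = 485/10 = 97/2

97/2


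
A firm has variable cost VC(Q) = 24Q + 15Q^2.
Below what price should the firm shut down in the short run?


AVC(Q) = VC(Q)/Q = 24 + 15Q
AVC is increasing in Q, so minimum AVC is at Q -> 0+.
Min AVC = 24
The firm should shut down if P < 24.

24


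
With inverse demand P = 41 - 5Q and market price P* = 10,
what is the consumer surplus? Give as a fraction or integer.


Maximum willingness to pay (at Q=0): P_max = 41
Quantity demanded at P* = 10:
Q* = (41 - 10)/5 = 31/5
CS = (1/2) * Q* * (P_max - P*)
CS = (1/2) * 31/5 * (41 - 10)
CS = (1/2) * 31/5 * 31 = 961/10

961/10


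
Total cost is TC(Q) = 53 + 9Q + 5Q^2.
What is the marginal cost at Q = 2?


MC = dTC/dQ = 9 + 2*5*Q
At Q = 2:
MC = 9 + 10*2
MC = 9 + 20 = 29

29


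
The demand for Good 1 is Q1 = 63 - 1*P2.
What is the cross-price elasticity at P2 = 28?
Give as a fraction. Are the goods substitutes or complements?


dQ1/dP2 = -1
At P2 = 28: Q1 = 63 - 1*28 = 35
Exy = (dQ1/dP2)(P2/Q1) = -1 * 28 / 35 = -4/5
Since Exy < 0, the goods are complements.

-4/5 (complements)


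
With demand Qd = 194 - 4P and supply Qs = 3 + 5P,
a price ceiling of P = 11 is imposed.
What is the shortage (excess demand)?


At P = 11:
Qd = 194 - 4*11 = 150
Qs = 3 + 5*11 = 58
Shortage = Qd - Qs = 150 - 58 = 92

92


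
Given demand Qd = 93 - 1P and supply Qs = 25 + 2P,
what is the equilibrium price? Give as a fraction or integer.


At equilibrium, Qd = Qs.
93 - 1P = 25 + 2P
93 - 25 = 1P + 2P
68 = 3P
P* = 68/3 = 68/3

68/3


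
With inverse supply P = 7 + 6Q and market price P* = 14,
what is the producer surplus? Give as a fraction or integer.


Minimum supply price (at Q=0): P_min = 7
Quantity supplied at P* = 14:
Q* = (14 - 7)/6 = 7/6
PS = (1/2) * Q* * (P* - P_min)
PS = (1/2) * 7/6 * (14 - 7)
PS = (1/2) * 7/6 * 7 = 49/12

49/12


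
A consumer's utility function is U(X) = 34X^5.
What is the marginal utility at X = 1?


MU = dU/dX = 34*5*X^(5-1)
MU = 170*X^4
At X = 1:
MU = 170 * 1^4
MU = 170 * 1 = 170

170


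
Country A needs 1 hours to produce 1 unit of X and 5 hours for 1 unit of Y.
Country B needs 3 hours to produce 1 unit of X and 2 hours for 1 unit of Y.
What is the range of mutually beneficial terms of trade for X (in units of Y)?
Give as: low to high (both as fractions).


Opportunity cost of X for Country A = hours_X / hours_Y = 1/5 = 1/5 units of Y
Opportunity cost of X for Country B = hours_X / hours_Y = 3/2 = 3/2 units of Y
Terms of trade must be between the two opportunity costs.
Range: 1/5 to 3/2

1/5 to 3/2


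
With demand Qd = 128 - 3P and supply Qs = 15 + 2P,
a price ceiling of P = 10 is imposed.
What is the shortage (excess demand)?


At P = 10:
Qd = 128 - 3*10 = 98
Qs = 15 + 2*10 = 35
Shortage = Qd - Qs = 98 - 35 = 63

63


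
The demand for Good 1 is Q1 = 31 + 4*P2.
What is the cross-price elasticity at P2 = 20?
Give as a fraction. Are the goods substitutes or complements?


dQ1/dP2 = 4
At P2 = 20: Q1 = 31 + 4*20 = 111
Exy = (dQ1/dP2)(P2/Q1) = 4 * 20 / 111 = 80/111
Since Exy > 0, the goods are substitutes.

80/111 (substitutes)


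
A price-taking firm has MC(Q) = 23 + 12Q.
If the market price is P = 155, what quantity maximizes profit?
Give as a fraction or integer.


In perfect competition, profit is maximized where P = MC.
155 = 23 + 12Q
132 = 12Q
Q* = 132/12 = 11

11


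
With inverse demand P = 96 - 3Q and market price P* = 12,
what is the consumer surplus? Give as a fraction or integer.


Maximum willingness to pay (at Q=0): P_max = 96
Quantity demanded at P* = 12:
Q* = (96 - 12)/3 = 28
CS = (1/2) * Q* * (P_max - P*)
CS = (1/2) * 28 * (96 - 12)
CS = (1/2) * 28 * 84 = 1176

1176


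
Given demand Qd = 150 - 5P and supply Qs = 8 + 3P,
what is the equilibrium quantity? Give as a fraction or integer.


First find equilibrium price:
150 - 5P = 8 + 3P
P* = 142/8 = 71/4
Then substitute into demand:
Q* = 150 - 5 * 71/4 = 245/4

245/4


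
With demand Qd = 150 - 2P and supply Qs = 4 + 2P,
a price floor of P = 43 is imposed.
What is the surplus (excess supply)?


At P = 43:
Qd = 150 - 2*43 = 64
Qs = 4 + 2*43 = 90
Surplus = Qs - Qd = 90 - 64 = 26

26


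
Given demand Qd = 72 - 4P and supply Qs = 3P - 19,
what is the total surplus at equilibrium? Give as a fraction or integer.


Find equilibrium: 72 - 4P = 3P - 19
72 + 19 = 7P
P* = 91/7 = 13
Q* = 3*13 - 19 = 20
Inverse demand: P = 18 - Q/4, so P_max = 18
Inverse supply: P = 19/3 + Q/3, so P_min = 19/3
CS = (1/2) * 20 * (18 - 13) = 50
PS = (1/2) * 20 * (13 - 19/3) = 200/3
TS = CS + PS = 50 + 200/3 = 350/3

350/3
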